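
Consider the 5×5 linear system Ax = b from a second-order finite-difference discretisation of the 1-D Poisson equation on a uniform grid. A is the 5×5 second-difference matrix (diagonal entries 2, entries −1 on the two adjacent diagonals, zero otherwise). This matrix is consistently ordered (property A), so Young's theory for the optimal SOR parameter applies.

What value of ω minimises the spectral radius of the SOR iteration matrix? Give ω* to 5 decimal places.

B_J for the 5×5 system has eigenvalues cos(kπ/6); ρ_J = cos(π/6) = 0.86603.
√(1−ρ_J²) = |sin(π/6)| = 0.500000
So ω* = 2/1.500000 = 1.33333 (Young).
ρ_SOR = ω* − 1 ≈ 0.33333.

ω* = 1.33333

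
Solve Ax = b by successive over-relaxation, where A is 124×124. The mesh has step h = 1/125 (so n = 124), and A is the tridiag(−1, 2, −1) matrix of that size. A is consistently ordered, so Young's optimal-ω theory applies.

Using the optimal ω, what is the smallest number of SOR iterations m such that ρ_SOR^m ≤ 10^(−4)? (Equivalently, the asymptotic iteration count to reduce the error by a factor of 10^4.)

m = 184

B_J for the 124×124 system has eigenvalues cos(kπ/125); ρ_J = cos(π/125) = 0.9996842.
root = sin(π/125) = 0.0251301  (since 1−cos² = sin²).
ω* = 2/(1 + 0.0251301) = 2/1.0251301 = 1.9509719.
and ρ(B_{ω*}) = 1.9509719 − 1 = 0.9509719.
m ≥ 4·ln10 / (−ln 0.9509719) = 183.215; smallest integer m = 184.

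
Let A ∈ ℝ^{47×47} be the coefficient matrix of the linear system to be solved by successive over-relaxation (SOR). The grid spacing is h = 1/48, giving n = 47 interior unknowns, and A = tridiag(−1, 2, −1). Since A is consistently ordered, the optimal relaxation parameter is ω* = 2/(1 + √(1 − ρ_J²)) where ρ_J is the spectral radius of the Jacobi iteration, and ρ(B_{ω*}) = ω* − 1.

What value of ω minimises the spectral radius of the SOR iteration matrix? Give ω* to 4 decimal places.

With n=47, ρ(Jacobi) = cos(π/48) = 0.9979.
√(1 − cos²(π/48)) = sin(π/48) ≈ 0.06540.
ω* = 2/(1 + 0.06540) = 2/1.06540 = 1.8772.
ρ_SOR = ω* − 1 = 1.8772 − 1 = 0.8772.

ω* = 1.8772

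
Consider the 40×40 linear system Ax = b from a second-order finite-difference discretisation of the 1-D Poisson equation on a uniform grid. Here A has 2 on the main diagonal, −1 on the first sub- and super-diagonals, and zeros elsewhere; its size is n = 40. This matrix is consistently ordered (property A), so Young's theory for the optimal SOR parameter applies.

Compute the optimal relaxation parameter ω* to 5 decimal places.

spectrum of D⁻¹(L+U) = {cos(kπ/41) : 1≤k≤40}; ρ_J = cos(π/41) = 0.99707.
1 − cos²(π/41) = sin²(π/41) ⇒ √(1−ρ_J²) = sin(π/41) = 0.076549.
ω* = 2/(1+0.076549) = 1.85779
[ρ_SOR] ω* − 1 = 0.85779.

ω* = 1.85779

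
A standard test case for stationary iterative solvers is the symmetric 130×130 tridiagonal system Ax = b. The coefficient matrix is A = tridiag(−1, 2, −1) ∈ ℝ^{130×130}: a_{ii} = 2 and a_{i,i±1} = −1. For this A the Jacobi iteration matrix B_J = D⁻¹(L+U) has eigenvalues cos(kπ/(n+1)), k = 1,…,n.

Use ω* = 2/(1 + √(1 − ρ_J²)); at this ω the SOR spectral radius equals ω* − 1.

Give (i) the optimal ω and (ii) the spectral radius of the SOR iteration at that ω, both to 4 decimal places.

ω* = 1.9532, ρ_SOR = 0.9532

B_J for the 130×130 system has eigenvalues cos(kπ/131); ρ_J = cos(π/131) = 0.9997.
√(1−ρ_J²) simplifies to sin(π/131) = 0.02398.
Young: ω* = 2/(1+√(1−ρ_J²)) = 2/(1+0.02398) = 2/1.02398 = 1.9532.
ρ_SOR = ω* − 1 = 1.9532 − 1 = 0.9532.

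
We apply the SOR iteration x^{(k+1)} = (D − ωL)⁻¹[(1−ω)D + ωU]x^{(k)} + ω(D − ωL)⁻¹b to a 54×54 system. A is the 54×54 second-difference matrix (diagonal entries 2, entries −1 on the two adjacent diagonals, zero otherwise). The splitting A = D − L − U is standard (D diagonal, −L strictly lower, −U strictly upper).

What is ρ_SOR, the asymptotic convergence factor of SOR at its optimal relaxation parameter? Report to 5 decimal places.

ρ_SOR = 0.89199

[ρ_J] n=54: ρ(B_J) = cos(π/(n+1)) = cos(π/55) = 0.99837.
√(1−ρ_J²) simplifies to sin(π/55) = 0.057089.
Young: ω* = 2/(1+√(1−ρ_J²)) = 2/(1+0.057089) = 2/1.057089 = 1.89199.
ρ_SOR = ω* − 1 = 1.89199 − 1 = 0.89199.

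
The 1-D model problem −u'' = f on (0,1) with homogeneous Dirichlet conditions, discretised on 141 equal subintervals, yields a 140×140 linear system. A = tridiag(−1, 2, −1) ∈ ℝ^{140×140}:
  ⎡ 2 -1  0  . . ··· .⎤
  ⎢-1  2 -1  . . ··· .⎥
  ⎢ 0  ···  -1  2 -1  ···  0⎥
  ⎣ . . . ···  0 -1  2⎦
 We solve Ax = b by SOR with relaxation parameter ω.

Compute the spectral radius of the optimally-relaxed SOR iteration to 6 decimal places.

ρ_SOR = 0.956413

ρ_J = max_k |cos(kπ/141)| = cos(π/141) = 0.999752
root = sin(π/141) = 0.0222790  (since 1−cos² = sin²).
ω* = 2/(1 + 0.0222790) = 2/1.0222790 = 1.956413.
ρ_SOR = ω* − 1 ≈ 0.956413.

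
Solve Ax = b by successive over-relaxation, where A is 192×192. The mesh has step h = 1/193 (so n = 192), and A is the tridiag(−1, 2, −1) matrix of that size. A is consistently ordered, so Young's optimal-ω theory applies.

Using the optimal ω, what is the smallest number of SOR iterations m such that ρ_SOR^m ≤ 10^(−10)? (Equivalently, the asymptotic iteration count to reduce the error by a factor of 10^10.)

ρ_J = max_k |cos(kπ/193)| = cos(π/193) = 0.9998675
√(1−ρ_J²) simplifies to sin(π/193) = 0.0162770.
Then 2/(1+√(1−ρ_J²)) = 2/(1+0.0162770); ω* = 2/1.0162770 = 1.9679674.
ρ_SOR = ω* − 1 = 1.9679674 − 1 = 0.9679674.
For 10 digits: m = 10·ln10 / (−ln 0.9679674) = 23.0259/0.0325569 = 707.251; round up → m = 708.

m = 708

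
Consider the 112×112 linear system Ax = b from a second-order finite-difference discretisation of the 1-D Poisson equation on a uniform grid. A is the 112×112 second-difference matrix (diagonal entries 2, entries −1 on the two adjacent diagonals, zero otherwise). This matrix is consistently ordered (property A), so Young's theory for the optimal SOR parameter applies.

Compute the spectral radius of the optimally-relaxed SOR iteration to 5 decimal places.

ρ_SOR = 0.94591

ρ_J = max_k |cos(kπ/113)| = cos(π/113) = 0.99961
√(1−ρ_J²) = |sin(π/113)| = 0.027798
Young: ω* = 2/(1+√(1−ρ_J²)) = 2/(1+0.027798) = 2/1.027798 = 1.94591.
[ρ_SOR] ω* − 1 = 0.94591.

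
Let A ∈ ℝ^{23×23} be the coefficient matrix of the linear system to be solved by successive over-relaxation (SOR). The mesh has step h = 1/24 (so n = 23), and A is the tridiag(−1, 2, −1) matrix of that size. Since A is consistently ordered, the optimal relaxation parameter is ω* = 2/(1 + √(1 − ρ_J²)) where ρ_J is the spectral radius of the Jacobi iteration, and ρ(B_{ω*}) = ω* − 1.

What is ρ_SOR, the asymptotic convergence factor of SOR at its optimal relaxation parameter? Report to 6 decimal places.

ρ_SOR = 0.769088

B_J for the 23×23 system has eigenvalues cos(kπ/24); ρ_J = cos(π/24) = 0.991445.
root = sin(π/24) = 0.1305262  (since 1−cos² = sin²).
ω* = 2 / (1 + 0.1305262) = 2 / 1.1305262 ≈ 1.769088.
At ω = 1.769088 every |λ(B_ω)| = ω−1, so ρ_SOR = 0.769088.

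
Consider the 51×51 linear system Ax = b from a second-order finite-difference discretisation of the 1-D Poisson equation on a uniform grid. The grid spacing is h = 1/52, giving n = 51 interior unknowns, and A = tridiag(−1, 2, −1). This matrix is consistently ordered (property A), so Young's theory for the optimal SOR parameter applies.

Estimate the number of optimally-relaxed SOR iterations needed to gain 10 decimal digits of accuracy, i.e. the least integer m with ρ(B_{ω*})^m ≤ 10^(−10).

spectrum of D⁻¹(L+U) = {cos(kπ/52) : 1≤k≤51}; ρ_J = cos(π/52) = 0.9981756.
√(1−ρ_J²) = |sin(π/52)| = 0.0603785
So ω* = 2/1.0603785 = 1.8861190 (Young).
ρ_SOR = ω* − 1 ≈ 0.8861190.
For 10 digits: m = 10·ln10 / (−ln 0.8861190) = 23.0259/0.120904 = 190.448; round up → m = 191.

m = 191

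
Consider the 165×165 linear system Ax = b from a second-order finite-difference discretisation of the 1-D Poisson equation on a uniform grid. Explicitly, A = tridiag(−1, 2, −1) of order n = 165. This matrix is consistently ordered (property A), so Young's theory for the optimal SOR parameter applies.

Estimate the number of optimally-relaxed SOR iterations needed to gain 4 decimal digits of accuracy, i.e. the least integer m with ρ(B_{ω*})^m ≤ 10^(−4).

m = 244

[ρ_J] n=165: ρ(B_J) = cos(π/(n+1)) = cos(π/166) = 0.9998209.
√(1 − cos²(π/166)) = sin(π/166) ≈ 0.0189241.
So ω* = 2/1.0189241 = 1.9628547 (Young).
[ρ_SOR] ω* − 1 = 0.9628547.
For 4 digits: m = 4·ln10 / (−ln 0.9628547) = 9.21034/0.0378528 = 243.320; round up → m = 244.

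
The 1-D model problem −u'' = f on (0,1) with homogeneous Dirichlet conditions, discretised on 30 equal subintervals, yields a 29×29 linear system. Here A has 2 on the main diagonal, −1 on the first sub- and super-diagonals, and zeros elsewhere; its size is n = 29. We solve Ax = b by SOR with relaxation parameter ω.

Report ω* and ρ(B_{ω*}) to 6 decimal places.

ω* = 1.810727, ρ_SOR = 0.810727

B_J for the 29×29 system has eigenvalues cos(kπ/30); ρ_J = cos(π/30) = 0.994522.
1 − cos²(π/30) = sin²(π/30) ⇒ √(1−ρ_J²) = sin(π/30) = 0.1045285.
Young: ω* = 2/(1+√(1−ρ_J²)) = 2/(1+0.1045285) = 2/1.1045285 = 1.810727.
ρ(B_{ω*}) = ω*−1 = 0.810727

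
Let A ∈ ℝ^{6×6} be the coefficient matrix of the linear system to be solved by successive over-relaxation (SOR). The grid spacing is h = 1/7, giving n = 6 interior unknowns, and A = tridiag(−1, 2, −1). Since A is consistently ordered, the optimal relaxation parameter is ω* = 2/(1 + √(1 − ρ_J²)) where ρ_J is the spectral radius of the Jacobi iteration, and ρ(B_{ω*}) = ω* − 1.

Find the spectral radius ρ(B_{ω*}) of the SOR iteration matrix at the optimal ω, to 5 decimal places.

ρ_SOR = 0.39481

n=6: λ(B_J) = 1 − λ(A)/2 = cos(kπ/7); k=1 gives ρ_J = 0.90097.
1 − cos²(π/7) = sin²(π/7) ⇒ √(1−ρ_J²) = sin(π/7) = 0.433884.
ω* = 2 / (1 + 0.433884) = 2 / 1.433884 ≈ 1.39481.
ρ_SOR = ω* − 1 = 1.39481 − 1 = 0.39481.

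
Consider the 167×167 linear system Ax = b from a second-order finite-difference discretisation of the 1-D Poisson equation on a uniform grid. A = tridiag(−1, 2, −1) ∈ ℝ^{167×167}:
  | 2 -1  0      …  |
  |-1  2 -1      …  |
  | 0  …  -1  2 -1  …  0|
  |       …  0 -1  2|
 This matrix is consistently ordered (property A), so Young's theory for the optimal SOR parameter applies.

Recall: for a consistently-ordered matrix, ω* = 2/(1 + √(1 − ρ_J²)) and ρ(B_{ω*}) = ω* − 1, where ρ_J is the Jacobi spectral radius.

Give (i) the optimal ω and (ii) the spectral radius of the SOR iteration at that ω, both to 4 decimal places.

B_J for the 167×167 system has eigenvalues cos(kπ/168); ρ_J = cos(π/168) = 0.9998.
√(1−ρ_J²) simplifies to sin(π/168) = 0.01870.
Young: ω* = 2/(1+√(1−ρ_J²)) = 2/(1+0.01870) = 2/1.01870 = 1.9633.
ρ_SOR = ω* − 1 = 1.9633 − 1 = 0.9633.

ω* = 1.9633, ρ_SOR = 0.9633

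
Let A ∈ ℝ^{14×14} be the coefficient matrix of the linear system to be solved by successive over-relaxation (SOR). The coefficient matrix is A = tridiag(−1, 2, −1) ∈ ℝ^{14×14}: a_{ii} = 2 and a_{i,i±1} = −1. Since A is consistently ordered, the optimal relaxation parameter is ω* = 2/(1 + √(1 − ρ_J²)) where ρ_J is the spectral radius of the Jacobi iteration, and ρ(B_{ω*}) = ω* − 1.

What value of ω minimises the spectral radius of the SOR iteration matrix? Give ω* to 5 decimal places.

spectrum of D⁻¹(L+U) = {cos(kπ/15) : 1≤k≤14}; ρ_J = cos(π/15) = 0.97815.
√(1−ρ_J²) simplifies to sin(π/15) = 0.207912.
ω* = 2/(1 + 0.207912) = 2/1.207912 = 1.65575.
ρ_SOR = ω* − 1 ≈ 0.65575.

ω* = 1.65575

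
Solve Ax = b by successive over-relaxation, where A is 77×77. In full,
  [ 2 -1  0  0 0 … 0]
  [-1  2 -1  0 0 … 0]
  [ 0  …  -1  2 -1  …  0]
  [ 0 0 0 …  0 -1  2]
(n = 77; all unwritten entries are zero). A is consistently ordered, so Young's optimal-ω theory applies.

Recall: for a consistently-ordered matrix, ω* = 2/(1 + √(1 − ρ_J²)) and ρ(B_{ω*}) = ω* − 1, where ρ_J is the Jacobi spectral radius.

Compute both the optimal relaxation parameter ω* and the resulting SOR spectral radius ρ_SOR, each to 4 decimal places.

spectrum of D⁻¹(L+U) = {cos(kπ/78) : 1≤k≤77}; ρ_J = cos(π/78) = 0.9992.
√(1−ρ_J²) = |sin(π/78)| = 0.04027
[ω*] 2 ÷ (1 + 0.04027) = 2 ÷ 1.04027 = 1.9226.
ρ_SOR = ω* − 1 = 1.9226 − 1 = 0.9226.

ω* = 1.9226, ρ_SOR = 0.9226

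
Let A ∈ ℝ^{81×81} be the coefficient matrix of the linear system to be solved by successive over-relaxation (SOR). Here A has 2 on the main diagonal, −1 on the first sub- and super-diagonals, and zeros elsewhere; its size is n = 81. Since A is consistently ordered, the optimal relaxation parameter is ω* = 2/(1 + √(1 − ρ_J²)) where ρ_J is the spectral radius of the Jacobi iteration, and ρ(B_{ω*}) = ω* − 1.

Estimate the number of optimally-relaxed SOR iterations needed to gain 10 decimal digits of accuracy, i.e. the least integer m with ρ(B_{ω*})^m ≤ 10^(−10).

m = 301

B_J for the 81×81 system has eigenvalues cos(kπ/82); ρ_J = cos(π/82) = 0.9992662.
√(1−ρ_J²) = |sin(π/82)| = 0.0383027
ω* = 2/(1+0.0383027) = 1.9262206
At ω = 1.9262206 every |λ(B_ω)| = ω−1, so ρ_SOR = 0.9262206.
For 10 digits: m = 10·ln10 / (−ln 0.9262206) = 23.0259/0.0766428 = 300.431; round up → m = 301.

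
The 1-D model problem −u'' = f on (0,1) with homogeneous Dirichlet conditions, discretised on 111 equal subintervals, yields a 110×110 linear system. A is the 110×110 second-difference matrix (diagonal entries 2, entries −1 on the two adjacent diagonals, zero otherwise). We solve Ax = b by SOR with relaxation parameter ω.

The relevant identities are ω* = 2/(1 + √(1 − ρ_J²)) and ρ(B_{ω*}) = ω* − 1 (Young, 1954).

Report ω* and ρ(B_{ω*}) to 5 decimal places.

ω* = 1.94496, ρ_SOR = 0.94496

With n=110, ρ(Jacobi) = cos(π/111) = 0.99960.
√(1−ρ_J²) simplifies to sin(π/111) = 0.028299.
Young: ω* = 2/(1+√(1−ρ_J²)) = 2/(1+0.028299) = 2/1.028299 = 1.94496.
and ρ(B_{ω*}) = 1.94496 − 1 = 0.94496.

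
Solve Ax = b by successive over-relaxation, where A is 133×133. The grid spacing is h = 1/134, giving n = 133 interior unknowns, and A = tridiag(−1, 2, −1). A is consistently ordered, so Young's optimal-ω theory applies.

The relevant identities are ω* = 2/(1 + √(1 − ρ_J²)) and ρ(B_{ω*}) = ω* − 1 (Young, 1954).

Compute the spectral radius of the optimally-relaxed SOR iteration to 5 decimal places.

ρ_SOR = 0.95419

[ρ_J] n=133: ρ(B_J) = cos(π/(n+1)) = cos(π/134) = 0.99973.
√(1 − cos²(π/134)) = sin(π/134) ≈ 0.023443.
So ω* = 2/1.023443 = 1.95419 (Young).
ρ(B_{ω*}) = ω*−1 = 0.95419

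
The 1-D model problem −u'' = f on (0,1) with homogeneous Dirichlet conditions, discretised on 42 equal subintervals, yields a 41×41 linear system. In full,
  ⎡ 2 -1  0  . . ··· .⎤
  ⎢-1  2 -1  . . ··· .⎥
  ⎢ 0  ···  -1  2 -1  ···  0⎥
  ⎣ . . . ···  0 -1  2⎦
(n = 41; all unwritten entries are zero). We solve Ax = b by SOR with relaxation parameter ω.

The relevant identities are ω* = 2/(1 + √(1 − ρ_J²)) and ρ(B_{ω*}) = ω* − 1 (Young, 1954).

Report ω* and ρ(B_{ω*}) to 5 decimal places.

[ρ_J] n=41: ρ(B_J) = cos(π/(n+1)) = cos(π/42) = 0.99720.
√(1 − cos²(π/42)) = sin(π/42) ≈ 0.074730.
ω* = 2 / (1 + 0.074730) = 2 / 1.074730 ≈ 1.86093.
and ρ(B_{ω*}) = 1.86093 − 1 = 0.86093.

ω* = 1.86093, ρ_SOR = 0.86093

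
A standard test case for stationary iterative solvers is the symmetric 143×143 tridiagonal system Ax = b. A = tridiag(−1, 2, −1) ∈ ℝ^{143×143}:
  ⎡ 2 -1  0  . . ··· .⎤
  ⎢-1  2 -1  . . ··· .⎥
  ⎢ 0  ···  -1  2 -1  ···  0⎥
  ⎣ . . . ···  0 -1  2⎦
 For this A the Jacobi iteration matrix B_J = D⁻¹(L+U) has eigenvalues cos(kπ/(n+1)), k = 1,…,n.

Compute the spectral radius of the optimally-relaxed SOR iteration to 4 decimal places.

With n=143, ρ(Jacobi) = cos(π/144) = 0.9998.
√(1 − cos²(π/144)) = sin(π/144) ≈ 0.02181.
[ω*] 2 ÷ (1 + 0.02181) = 2 ÷ 1.02181 = 1.9573.
ρ(B_{ω*}) = ω*−1 = 0.9573

ρ_SOR = 0.9573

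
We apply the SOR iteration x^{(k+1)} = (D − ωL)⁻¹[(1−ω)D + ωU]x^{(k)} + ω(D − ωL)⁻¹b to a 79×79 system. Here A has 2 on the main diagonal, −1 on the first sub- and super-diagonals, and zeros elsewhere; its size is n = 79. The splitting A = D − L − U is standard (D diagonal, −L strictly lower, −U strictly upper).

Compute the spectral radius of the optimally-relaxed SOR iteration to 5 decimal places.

ρ_SOR = 0.92445

[ρ_J] n=79: ρ(B_J) = cos(π/(n+1)) = cos(π/80) = 0.99923.
root = sin(π/80) = 0.039260  (since 1−cos² = sin²).
Then 2/(1+√(1−ρ_J²)) = 2/(1+0.039260); ω* = 2/1.039260 = 1.92445.
ρ_SOR = ω* − 1 ≈ 0.92445.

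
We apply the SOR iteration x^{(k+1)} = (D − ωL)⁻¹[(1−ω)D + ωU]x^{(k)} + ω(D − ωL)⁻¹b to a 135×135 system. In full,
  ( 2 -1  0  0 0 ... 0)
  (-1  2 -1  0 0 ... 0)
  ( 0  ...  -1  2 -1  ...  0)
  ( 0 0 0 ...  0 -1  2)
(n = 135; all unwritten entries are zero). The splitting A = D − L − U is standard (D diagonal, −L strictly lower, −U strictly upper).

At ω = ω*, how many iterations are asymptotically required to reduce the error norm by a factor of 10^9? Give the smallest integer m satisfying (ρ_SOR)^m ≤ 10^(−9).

m = 449

½·tridiag(1,0,1) at n=135: λ_k = cos(kπ/136); max |λ| at k=1 ⇒ ρ_J = cos(π/136) ≈ 0.9997332.
√(1 − cos²(π/136)) = sin(π/136) ≈ 0.0230979.
ω* = 2/(1 + 0.0230979) = 2/1.0230979 = 1.9548471.
[ρ_SOR] ω* − 1 = 0.9548471.
ρ_SOR^m ≤ 10^(−9) ⇔ m ≥ 9·ln10/(−ln 0.9548471) = 20.7233/0.0462041 = 448.516; m = ⌈448.516⌉ = 449.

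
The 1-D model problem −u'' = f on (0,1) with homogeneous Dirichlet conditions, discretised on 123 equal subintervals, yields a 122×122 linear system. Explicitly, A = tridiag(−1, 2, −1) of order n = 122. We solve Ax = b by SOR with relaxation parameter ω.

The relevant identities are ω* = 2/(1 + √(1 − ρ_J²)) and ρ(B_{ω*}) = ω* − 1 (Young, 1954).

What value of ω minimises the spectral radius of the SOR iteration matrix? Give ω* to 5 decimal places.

ω* = 1.95019

ρ_J = max_k |cos(kπ/123)| = cos(π/123) = 0.99967
√(1−ρ_J²) simplifies to sin(π/123) = 0.025539.
So ω* = 2/1.025539 = 1.95019 (Young).
ρ_SOR = ω* − 1 ≈ 0.95019.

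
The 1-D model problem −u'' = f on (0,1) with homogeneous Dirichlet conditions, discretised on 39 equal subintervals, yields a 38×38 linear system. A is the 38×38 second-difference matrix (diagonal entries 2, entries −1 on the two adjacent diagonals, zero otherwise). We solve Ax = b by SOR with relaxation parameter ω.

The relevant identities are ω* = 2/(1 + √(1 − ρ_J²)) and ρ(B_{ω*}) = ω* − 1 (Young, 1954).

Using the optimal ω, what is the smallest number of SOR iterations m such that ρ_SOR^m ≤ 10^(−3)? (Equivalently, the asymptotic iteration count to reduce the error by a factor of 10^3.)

n=38: λ(B_J) = 1 − λ(A)/2 = cos(kπ/39); k=1 gives ρ_J = 0.9967573.
√(1−ρ_J²) simplifies to sin(π/39) = 0.0804666.
ω* = 2/(1+0.0804666) = 1.8510521
[ρ_SOR] ω* − 1 = 0.8510521.
3·ln10 = 6.90776; −ln(0.8510521) = 0.161282; m = ⌈6.90776/0.161282⌉ = ⌈42.830⌉ = 43.

m = 43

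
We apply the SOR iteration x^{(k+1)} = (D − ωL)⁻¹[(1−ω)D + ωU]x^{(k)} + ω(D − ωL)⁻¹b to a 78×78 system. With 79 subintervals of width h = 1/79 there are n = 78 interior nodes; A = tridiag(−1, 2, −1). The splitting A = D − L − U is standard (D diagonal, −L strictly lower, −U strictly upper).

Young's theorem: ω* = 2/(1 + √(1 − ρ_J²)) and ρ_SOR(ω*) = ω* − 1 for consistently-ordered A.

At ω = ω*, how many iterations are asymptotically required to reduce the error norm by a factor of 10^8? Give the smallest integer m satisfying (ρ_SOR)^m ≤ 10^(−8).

ρ_J = max_k |cos(kπ/79)| = cos(π/79) = 0.9992094
root = sin(π/79) = 0.0397565  (since 1−cos² = sin²).
ω* = 2 / (1 + 0.0397565) = 2 / 1.0397565 ≈ 1.9235273.
ρ_SOR = ω* − 1 = 1.9235273 − 1 = 0.9235273.
8·ln10 = 18.4207; −ln(0.9235273) = 0.0795549; m = ⌈18.4207/0.0795549⌉ = ⌈231.547⌉ = 232.

m = 232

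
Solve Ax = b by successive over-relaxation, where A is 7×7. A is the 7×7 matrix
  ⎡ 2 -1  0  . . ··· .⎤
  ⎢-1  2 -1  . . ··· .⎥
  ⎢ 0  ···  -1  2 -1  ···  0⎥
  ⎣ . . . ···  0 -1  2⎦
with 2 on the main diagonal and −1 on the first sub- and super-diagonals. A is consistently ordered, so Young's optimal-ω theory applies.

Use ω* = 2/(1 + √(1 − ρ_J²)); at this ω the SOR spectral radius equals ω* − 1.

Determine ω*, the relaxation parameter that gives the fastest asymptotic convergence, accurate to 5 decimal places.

ω* = 1.44646

B_J for the 7×7 system has eigenvalues cos(kπ/8); ρ_J = cos(π/8) = 0.92388.
1 − cos²(π/8) = sin²(π/8) ⇒ √(1−ρ_J²) = sin(π/8) = 0.382683.
ω* = 2/(1 + 0.382683) = 2/1.382683 = 1.44646.
and ρ(B_{ω*}) = 1.44646 − 1 = 0.44646.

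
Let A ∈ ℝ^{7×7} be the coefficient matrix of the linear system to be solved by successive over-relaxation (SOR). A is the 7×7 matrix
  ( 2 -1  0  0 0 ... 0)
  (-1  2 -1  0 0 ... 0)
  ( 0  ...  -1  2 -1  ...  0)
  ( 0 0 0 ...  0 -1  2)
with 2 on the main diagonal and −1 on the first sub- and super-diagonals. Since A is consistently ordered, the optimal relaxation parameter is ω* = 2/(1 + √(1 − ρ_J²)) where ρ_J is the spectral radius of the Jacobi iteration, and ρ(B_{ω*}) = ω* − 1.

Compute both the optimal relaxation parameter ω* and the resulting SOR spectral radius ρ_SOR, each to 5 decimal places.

ω* = 1.44646, ρ_SOR = 0.44646

½·tridiag(1,0,1) at n=7: λ_k = cos(kπ/8); max |λ| at k=1 ⇒ ρ_J = cos(π/8) ≈ 0.92388.
√(1 − cos²(π/8)) = sin(π/8) ≈ 0.382683.
ω* = 2 / (1 + 0.382683) = 2 / 1.382683 ≈ 1.44646.
ρ_SOR = ω* − 1 = 1.44646 − 1 = 0.44646.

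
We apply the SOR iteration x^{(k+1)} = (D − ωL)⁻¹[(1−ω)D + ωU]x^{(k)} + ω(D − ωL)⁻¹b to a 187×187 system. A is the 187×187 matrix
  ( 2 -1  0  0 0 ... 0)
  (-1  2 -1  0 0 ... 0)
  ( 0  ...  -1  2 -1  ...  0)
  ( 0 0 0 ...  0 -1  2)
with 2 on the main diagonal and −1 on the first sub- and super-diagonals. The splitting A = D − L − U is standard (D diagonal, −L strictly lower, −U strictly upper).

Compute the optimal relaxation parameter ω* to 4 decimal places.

[ρ_J] n=187: ρ(B_J) = cos(π/(n+1)) = cos(π/188) = 0.9999.
√(1 − cos²(π/188)) = sin(π/188) ≈ 0.01671.
So ω* = 2/1.01671 = 1.9671 (Young).
ρ_SOR = ω* − 1 ≈ 0.9671.

ω* = 1.9671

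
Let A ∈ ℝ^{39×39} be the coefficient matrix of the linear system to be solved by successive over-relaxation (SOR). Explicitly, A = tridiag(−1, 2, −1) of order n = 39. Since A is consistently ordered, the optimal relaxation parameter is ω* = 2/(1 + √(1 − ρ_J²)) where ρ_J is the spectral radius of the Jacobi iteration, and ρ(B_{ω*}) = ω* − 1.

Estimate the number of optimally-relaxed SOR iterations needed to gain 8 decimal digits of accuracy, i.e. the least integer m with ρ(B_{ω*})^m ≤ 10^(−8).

m = 118

½·tridiag(1,0,1) at n=39: λ_k = cos(kπ/40); max |λ| at k=1 ⇒ ρ_J = cos(π/40) ≈ 0.9969173.
√(1 − cos²(π/40)) = sin(π/40) ≈ 0.0784591.
ω* = 2/(1 + 0.0784591) = 2/1.0784591 = 1.8544978.
At ω = 1.8544978 every |λ(B_ω)| = ω−1, so ρ_SOR = 0.8544978.
8·ln10 = 18.4207; −ln(0.8544978) = 0.157241; m = ⌈18.4207/0.157241⌉ = ⌈117.149⌉ = 118.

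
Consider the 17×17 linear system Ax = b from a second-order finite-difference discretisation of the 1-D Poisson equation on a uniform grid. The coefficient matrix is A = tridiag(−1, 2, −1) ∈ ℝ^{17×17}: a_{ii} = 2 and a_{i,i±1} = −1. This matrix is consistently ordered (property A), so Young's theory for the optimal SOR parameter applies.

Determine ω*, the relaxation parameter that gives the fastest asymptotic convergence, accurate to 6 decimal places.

ω* = 1.704088

n=17: λ(B_J) = 1 − λ(A)/2 = cos(kπ/18); k=1 gives ρ_J = 0.984808.
√(1 − cos²(π/18)) = sin(π/18) ≈ 0.1736482.
[ω*] 2 ÷ (1 + 0.1736482) = 2 ÷ 1.1736482 = 1.704088.
At ω = 1.704088 every |λ(B_ω)| = ω−1, so ρ_SOR = 0.704088.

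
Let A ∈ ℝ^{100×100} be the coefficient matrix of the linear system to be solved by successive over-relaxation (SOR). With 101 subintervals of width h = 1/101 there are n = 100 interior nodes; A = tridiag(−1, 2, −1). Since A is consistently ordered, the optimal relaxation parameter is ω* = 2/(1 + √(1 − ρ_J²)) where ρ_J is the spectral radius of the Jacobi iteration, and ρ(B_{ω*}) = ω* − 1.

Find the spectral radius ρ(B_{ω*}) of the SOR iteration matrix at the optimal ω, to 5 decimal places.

spectrum of D⁻¹(L+U) = {cos(kπ/101) : 1≤k≤100}; ρ_J = cos(π/101) = 0.99952.
1 − cos²(π/101) = sin²(π/101) ⇒ √(1−ρ_J²) = sin(π/101) = 0.031100.
Then 2/(1+√(1−ρ_J²)) = 2/(1+0.031100); ω* = 2/1.031100 = 1.93968.
Hence ρ(B_{ω*}) = 1.93968 − 1 = 0.93968.

ρ_SOR = 0.93968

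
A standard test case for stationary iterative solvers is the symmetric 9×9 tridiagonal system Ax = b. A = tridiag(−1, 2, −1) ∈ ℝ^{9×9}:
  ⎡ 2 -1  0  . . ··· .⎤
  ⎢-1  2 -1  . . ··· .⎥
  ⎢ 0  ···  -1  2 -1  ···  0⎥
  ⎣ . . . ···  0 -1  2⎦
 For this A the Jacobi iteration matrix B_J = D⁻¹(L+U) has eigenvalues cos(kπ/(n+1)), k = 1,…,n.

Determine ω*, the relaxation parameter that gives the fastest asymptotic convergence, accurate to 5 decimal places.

B_J for the 9×9 system has eigenvalues cos(kπ/10); ρ_J = cos(π/10) = 0.95106.
1 − cos²(π/10) = sin²(π/10) ⇒ √(1−ρ_J²) = sin(π/10) = 0.309017.
Then 2/(1+√(1−ρ_J²)) = 2/(1+0.309017); ω* = 2/1.309017 = 1.52786.
and ρ(B_{ω*}) = 1.52786 − 1 = 0.52786.

ω* = 1.52786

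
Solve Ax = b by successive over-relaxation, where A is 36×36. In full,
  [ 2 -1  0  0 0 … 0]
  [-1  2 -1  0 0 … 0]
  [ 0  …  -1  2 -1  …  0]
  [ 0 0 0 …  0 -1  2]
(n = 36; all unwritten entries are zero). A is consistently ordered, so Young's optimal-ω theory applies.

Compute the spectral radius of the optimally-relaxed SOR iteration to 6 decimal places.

ρ_J = max_k |cos(kπ/37)| = cos(π/37) = 0.996397
√(1−ρ_J²) = |sin(π/37)| = 0.0848059
Young: ω* = 2/(1+√(1−ρ_J²)) = 2/(1+0.0848059) = 2/1.0848059 = 1.843648.
ρ(B_{ω*}) = ω*−1 = 0.843648

ρ_SOR = 0.843648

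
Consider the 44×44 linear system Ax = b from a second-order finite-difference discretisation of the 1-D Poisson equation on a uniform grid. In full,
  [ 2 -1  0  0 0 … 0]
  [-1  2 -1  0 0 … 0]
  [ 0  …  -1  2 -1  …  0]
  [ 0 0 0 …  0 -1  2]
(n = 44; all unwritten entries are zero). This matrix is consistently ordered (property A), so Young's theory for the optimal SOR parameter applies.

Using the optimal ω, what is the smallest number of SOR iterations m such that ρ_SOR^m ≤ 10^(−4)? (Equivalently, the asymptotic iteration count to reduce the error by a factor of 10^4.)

With n=44, ρ(Jacobi) = cos(π/45) = 0.9975641.
√(1−ρ_J²) = |sin(π/45)| = 0.0697565
[ω*] 2 ÷ (1 + 0.0697565) = 2 ÷ 1.0697565 = 1.8695843.
[ρ_SOR] ω* − 1 = 0.8695843.
m ≥ 4·ln10 / (−ln 0.8695843) = 65.911; smallest integer m = 66.

m = 66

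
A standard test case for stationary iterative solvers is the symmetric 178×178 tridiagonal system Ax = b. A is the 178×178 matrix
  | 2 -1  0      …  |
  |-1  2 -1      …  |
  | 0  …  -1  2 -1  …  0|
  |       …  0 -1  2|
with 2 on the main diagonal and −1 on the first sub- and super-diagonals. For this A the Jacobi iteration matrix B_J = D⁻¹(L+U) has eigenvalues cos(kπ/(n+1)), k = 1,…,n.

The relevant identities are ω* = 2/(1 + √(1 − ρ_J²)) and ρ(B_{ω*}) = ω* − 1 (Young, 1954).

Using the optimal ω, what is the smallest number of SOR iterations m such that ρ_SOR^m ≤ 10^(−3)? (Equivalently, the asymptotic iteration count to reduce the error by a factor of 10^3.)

m = 197

n=178: λ(B_J) = 1 − λ(A)/2 = cos(kπ/179); k=1 gives ρ_J = 0.9998460.
1 − cos²(π/179) = sin²(π/179) ⇒ √(1−ρ_J²) = sin(π/179) = 0.0175499.
[ω*] 2 ÷ (1 + 0.0175499) = 2 ÷ 1.0175499 = 1.9655056.
ρ(B_{ω*}) = ω*−1 = 0.9655056
For 3 digits: m = 3·ln10 / (−ln 0.9655056) = 6.90776/0.0351034 = 196.783; round up → m = 197.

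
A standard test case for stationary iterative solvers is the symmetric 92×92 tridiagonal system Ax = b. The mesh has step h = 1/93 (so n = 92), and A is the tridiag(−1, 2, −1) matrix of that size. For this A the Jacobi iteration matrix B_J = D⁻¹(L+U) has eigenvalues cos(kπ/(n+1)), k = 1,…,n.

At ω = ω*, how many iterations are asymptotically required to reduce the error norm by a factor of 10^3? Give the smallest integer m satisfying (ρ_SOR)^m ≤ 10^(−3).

m = 103

spectrum of D⁻¹(L+U) = {cos(kπ/93) : 1≤k≤92}; ρ_J = cos(π/93) = 0.9994295.
√(1 − cos²(π/93)) = sin(π/93) ≈ 0.0337741.
ω* = 2/(1 + 0.0337741) = 2/1.0337741 = 1.9346586.
ρ_SOR = ω* − 1 = 1.9346586 − 1 = 0.9346586.
Need (0.9346586)^m ≤ 10^(−3): m ≥ 3·ln10/|ln 0.9346586| = 6.90776/0.067574 = 102.225 ⇒ m = 103.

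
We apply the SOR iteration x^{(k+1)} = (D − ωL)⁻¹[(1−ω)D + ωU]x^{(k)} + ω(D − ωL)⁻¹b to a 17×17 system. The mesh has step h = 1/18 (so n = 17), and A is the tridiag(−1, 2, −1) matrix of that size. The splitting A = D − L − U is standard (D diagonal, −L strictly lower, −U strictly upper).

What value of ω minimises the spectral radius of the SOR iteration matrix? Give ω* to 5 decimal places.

spectrum of D⁻¹(L+U) = {cos(kπ/18) : 1≤k≤17}; ρ_J = cos(π/18) = 0.98481.
1 − cos²(π/18) = sin²(π/18) ⇒ √(1−ρ_J²) = sin(π/18) = 0.173648.
So ω* = 2/1.173648 = 1.70409 (Young).
and ρ(B_{ω*}) = 1.70409 − 1 = 0.70409.

ω* = 1.70409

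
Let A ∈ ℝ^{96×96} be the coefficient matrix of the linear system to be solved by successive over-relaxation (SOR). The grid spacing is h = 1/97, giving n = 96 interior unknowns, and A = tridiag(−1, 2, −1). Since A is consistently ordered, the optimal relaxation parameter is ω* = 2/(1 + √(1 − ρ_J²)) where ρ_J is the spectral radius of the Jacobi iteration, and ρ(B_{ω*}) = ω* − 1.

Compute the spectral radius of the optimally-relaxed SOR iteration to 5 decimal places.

ρ_J = max_k |cos(kπ/97)| = cos(π/97) = 0.99948
√(1−ρ_J²) simplifies to sin(π/97) = 0.032382.
So ω* = 2/1.032382 = 1.93727 (Young).
[ρ_SOR] ω* − 1 = 0.93727.

ρ_SOR = 0.93727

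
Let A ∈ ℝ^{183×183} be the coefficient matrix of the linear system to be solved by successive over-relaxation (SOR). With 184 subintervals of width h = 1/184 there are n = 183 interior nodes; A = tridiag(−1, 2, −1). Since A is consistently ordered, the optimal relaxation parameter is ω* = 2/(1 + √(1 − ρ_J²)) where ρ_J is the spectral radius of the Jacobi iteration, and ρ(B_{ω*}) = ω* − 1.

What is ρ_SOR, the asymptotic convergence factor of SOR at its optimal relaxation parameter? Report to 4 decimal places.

ρ_SOR = 0.9664

spectrum of D⁻¹(L+U) = {cos(kπ/184) : 1≤k≤183}; ρ_J = cos(π/184) = 0.9999.
√(1−ρ_J²) simplifies to sin(π/184) = 0.01707.
ω* = 2/(1+0.01707) = 1.9664
Hence ρ(B_{ω*}) = 1.9664 − 1 = 0.9664.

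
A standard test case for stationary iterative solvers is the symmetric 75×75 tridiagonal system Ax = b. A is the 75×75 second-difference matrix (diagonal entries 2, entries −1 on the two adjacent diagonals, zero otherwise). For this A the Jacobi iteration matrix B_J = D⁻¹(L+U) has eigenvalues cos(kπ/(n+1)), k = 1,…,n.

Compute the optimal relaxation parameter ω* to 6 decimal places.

½·tridiag(1,0,1) at n=75: λ_k = cos(kπ/76); max |λ| at k=1 ⇒ ρ_J = cos(π/76) ≈ 0.999146.
√(1−ρ_J²) = |sin(π/76)| = 0.0413250
Young: ω* = 2/(1+√(1−ρ_J²)) = 2/(1+0.0413250) = 2/1.0413250 = 1.920630.
ρ_SOR = ω* − 1 = 1.920630 − 1 = 0.920630.

ω* = 1.920630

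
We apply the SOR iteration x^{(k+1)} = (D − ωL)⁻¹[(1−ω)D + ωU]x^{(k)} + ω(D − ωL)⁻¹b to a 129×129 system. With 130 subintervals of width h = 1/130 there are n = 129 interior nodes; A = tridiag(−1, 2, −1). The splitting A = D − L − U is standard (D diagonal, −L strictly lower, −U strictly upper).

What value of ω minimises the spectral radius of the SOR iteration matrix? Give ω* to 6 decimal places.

[ρ_J] n=129: ρ(B_J) = cos(π/(n+1)) = cos(π/130) = 0.999708.
root = sin(π/130) = 0.0241637  (since 1−cos² = sin²).
[ω*] 2 ÷ (1 + 0.0241637) = 2 ÷ 1.0241637 = 1.952813.
ρ_SOR = ω* − 1 ≈ 0.952813.

ω* = 1.952813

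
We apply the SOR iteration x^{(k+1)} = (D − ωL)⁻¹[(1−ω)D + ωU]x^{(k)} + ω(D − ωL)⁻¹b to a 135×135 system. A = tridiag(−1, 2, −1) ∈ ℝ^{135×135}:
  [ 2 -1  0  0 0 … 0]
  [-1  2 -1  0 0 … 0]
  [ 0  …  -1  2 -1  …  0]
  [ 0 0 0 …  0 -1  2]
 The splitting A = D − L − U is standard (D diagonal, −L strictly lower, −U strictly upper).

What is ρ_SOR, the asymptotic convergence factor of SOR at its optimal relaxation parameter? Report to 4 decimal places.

ρ_SOR = 0.9548

½·tridiag(1,0,1) at n=135: λ_k = cos(kπ/136); max |λ| at k=1 ⇒ ρ_J = cos(π/136) ≈ 0.9997.
√(1 − cos²(π/136)) = sin(π/136) ≈ 0.02310.
[ω*] 2 ÷ (1 + 0.02310) = 2 ÷ 1.02310 = 1.9548.
ρ(B_{ω*}) = ω*−1 = 0.9548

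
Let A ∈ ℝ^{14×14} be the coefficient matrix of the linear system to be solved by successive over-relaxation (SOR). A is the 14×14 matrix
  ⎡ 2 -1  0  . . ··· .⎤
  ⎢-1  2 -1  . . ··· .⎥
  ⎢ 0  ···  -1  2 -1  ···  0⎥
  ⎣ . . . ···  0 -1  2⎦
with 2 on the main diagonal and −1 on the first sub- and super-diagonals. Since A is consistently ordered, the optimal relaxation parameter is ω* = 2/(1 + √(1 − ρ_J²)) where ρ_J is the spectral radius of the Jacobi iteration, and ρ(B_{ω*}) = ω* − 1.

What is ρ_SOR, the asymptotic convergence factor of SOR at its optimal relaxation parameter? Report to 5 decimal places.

ρ_SOR = 0.65575

With n=14, ρ(Jacobi) = cos(π/15) = 0.97815.
root = sin(π/15) = 0.207912  (since 1−cos² = sin²).
ω* = 2 / (1 + 0.207912) = 2 / 1.207912 ≈ 1.65575.
ρ_SOR = ω* − 1 = 1.65575 − 1 = 0.65575.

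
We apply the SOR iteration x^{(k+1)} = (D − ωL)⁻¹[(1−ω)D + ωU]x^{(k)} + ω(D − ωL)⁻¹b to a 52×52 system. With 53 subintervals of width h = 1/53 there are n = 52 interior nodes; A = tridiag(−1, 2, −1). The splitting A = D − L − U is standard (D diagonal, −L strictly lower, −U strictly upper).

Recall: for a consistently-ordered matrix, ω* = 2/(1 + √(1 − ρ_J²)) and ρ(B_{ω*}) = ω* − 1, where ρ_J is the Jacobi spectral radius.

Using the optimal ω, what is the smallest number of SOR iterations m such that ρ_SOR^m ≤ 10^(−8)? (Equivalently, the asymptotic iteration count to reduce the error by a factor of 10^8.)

B_J for the 52×52 system has eigenvalues cos(kπ/53); ρ_J = cos(π/53) = 0.9982437.
√(1−ρ_J²) = |sin(π/53)| = 0.0592406
[ω*] 2 ÷ (1 + 0.0592406) = 2 ÷ 1.0592406 = 1.8881451.
ρ_SOR = ω* − 1 ≈ 0.8881451.
(0.8881451)^m ≤ 10^{−8}  ⇒  m·ln(0.8881451) ≤ −8·ln10  ⇒  m ≥ 155.292  ⇒  m = 156

m = 156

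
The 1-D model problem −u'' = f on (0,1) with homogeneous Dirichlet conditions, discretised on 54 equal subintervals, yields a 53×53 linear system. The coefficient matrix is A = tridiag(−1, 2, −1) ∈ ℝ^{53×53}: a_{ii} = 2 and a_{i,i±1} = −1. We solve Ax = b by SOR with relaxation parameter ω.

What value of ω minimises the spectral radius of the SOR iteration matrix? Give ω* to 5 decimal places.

n=53: λ(B_J) = 1 − λ(A)/2 = cos(kπ/54); k=1 gives ρ_J = 0.99831.
√(1 − cos²(π/54)) = sin(π/54) ≈ 0.058145.
[ω*] 2 ÷ (1 + 0.058145) = 2 ÷ 1.058145 = 1.89010.
and ρ(B_{ω*}) = 1.89010 − 1 = 0.89010.

ω* = 1.89010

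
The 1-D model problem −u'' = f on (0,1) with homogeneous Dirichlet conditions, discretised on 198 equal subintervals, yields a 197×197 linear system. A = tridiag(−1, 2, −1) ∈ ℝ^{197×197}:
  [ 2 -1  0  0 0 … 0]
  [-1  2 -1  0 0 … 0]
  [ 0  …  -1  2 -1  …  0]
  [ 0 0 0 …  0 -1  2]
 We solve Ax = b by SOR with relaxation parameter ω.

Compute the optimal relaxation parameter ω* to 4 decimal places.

n=197: λ(B_J) = 1 − λ(A)/2 = cos(kπ/198); k=1 gives ρ_J = 0.9999.
1 − cos²(π/198) = sin²(π/198) ⇒ √(1−ρ_J²) = sin(π/198) = 0.01587.
So ω* = 2/1.01587 = 1.9688 (Young).
ρ(B_{ω*}) = ω*−1 = 0.9688

ω* = 1.9688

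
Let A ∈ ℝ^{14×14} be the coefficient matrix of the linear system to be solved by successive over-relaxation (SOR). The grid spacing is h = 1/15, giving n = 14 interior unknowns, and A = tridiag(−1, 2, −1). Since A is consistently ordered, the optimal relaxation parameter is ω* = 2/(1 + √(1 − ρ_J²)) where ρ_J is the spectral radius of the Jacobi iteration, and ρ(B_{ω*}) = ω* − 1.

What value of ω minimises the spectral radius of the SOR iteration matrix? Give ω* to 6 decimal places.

ω* = 1.655750

B_J for the 14×14 system has eigenvalues cos(kπ/15); ρ_J = cos(π/15) = 0.978148.
√(1 − cos²(π/15)) = sin(π/15) ≈ 0.2079117.
ω* = 2 / (1 + 0.2079117) = 2 / 1.2079117 ≈ 1.655750.
Hence ρ(B_{ω*}) = 1.655750 − 1 = 0.655750.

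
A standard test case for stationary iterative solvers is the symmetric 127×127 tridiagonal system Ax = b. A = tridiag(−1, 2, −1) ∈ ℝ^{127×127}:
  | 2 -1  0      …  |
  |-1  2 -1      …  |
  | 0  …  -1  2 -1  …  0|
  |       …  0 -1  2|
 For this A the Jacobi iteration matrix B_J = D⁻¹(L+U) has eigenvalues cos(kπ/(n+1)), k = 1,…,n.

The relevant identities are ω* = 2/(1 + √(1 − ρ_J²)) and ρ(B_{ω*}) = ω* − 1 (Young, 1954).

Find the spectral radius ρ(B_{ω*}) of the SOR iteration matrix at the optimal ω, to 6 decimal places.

[ρ_J] n=127: ρ(B_J) = cos(π/(n+1)) = cos(π/128) = 0.999699.
1 − cos²(π/128) = sin²(π/128) ⇒ √(1−ρ_J²) = sin(π/128) = 0.0245412.
ω* = 2/(1 + 0.0245412) = 2/1.0245412 = 1.952093.
Hence ρ(B_{ω*}) = 1.952093 − 1 = 0.952093.

ρ_SOR = 0.952093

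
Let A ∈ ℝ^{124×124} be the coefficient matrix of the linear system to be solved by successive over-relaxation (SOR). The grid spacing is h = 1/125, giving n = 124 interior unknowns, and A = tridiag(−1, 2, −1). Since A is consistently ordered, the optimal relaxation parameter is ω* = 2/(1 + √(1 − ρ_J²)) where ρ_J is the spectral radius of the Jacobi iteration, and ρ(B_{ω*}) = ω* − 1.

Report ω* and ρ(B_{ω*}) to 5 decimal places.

spectrum of D⁻¹(L+U) = {cos(kπ/125) : 1≤k≤124}; ρ_J = cos(π/125) = 0.99968.
1 − cos²(π/125) = sin²(π/125) ⇒ √(1−ρ_J²) = sin(π/125) = 0.025130.
ω* = 2 / (1 + 0.025130) = 2 / 1.025130 ≈ 1.95097.
At ω = 1.95097 every |λ(B_ω)| = ω−1, so ρ_SOR = 0.95097.

ω* = 1.95097, ρ_SOR = 0.95097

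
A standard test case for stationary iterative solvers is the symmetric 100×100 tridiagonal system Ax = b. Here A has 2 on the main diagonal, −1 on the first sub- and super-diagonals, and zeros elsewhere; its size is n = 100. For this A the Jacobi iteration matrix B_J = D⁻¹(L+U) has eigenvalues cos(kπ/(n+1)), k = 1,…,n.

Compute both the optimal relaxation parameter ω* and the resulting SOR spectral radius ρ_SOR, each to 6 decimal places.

B_J for the 100×100 system has eigenvalues cos(kπ/101); ρ_J = cos(π/101) = 0.999516.
√(1 − cos²(π/101)) = sin(π/101) ≈ 0.0310999.
Young: ω* = 2/(1+√(1−ρ_J²)) = 2/(1+0.0310999) = 2/1.0310999 = 1.939676.
At ω = 1.939676 every |λ(B_ω)| = ω−1, so ρ_SOR = 0.939676.

ω* = 1.939676, ρ_SOR = 0.939676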